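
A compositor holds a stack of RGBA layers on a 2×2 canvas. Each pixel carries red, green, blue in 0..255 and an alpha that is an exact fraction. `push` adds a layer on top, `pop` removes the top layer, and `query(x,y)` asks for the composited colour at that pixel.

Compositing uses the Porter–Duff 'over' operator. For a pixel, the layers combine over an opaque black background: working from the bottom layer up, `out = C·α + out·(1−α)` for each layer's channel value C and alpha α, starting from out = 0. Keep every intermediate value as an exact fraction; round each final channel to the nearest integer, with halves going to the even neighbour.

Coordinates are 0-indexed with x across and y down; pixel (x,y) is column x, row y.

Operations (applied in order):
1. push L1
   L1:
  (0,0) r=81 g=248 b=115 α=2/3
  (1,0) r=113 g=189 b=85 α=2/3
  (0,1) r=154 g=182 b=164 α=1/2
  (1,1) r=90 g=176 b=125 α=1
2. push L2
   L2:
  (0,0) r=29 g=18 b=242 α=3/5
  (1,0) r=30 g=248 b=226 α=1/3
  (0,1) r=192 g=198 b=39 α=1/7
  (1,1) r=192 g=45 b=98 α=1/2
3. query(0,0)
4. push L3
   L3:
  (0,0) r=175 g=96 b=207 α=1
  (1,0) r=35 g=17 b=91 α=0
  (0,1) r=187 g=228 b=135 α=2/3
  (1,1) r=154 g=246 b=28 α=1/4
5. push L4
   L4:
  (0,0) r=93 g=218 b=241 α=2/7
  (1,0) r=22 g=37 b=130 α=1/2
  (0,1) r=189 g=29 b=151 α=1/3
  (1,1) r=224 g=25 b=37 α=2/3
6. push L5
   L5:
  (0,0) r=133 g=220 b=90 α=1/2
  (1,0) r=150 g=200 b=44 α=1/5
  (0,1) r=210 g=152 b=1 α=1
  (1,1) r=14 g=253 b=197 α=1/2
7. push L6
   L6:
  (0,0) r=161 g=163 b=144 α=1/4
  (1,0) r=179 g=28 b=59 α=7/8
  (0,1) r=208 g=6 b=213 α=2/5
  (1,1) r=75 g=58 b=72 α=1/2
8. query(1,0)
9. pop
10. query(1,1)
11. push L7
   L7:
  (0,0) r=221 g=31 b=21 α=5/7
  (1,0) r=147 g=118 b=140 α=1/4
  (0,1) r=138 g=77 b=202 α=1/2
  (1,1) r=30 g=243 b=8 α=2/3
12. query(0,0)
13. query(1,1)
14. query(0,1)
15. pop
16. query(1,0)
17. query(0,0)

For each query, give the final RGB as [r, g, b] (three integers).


at x=0,y=0 over L1,L2:
+L1 (α=2/3) → [54, 496/3, 230/3]
+L2 (α=3/5) → [39, 1154/15, 2638/15]
= [39, 77, 176]

(1,0) stack=L1,L2,L3,L4,L5,L6; from [0,0,0]:
after L1 α=2/3: [226/3, 126, 170/3]
after L2 α=1/3: [542/9, 500/3, 1018/9]
after L3 α=0: [542/9, 500/3, 1018/9]
after L4 α=1/2: [370/9, 611/6, 1094/9]
after L5 α=1/5: [566/9, 1822/15, 4772/45]
after L6 α=7/8: [11843/72, 2381/60, 23357/360]
= [164, 40, 65]

at x=1,y=1 over L1,L2,L3,L4,L5:
+L1 (α=1) → [90, 176, 125]
+L2 (α=1/2) → [141, 221/2, 223/2]
+L3 (α=1/4) → [577/4, 1155/8, 725/8]
+L4 (α=2/3) → [2369/12, 1555/24, 439/8]
+L5 (α=1/2) → [2537/24, 7627/48, 2015/16]
= [106, 159, 126]

query (0,0) [L1,L2,L3,L4,L5,L7] — begin 0,0,0
+L1 (α=2/3) → [54, 496/3, 230/3]
+L2 (α=3/5) → [39, 1154/15, 2638/15]
+L3 (α=1) → [175, 96, 207]
+L4 (α=2/7) → [1061/7, 916/7, 1517/7]
+L5 (α=1/2) → [996/7, 1228/7, 2147/14]
+L7 (α=5/7) → [9727/49, 3541/49, 2882/49]
rounded: [199, 72, 59]

(1,1) stack=L1,L2,L3,L4,L5,L7; from [0,0,0]:
+L1 (α=1) → [90, 176, 125]
+L2 (α=1/2) → [141, 221/2, 223/2]
+L3 (α=1/4) → [577/4, 1155/8, 725/8]
+L4 (α=2/3) → [2369/12, 1555/24, 439/8]
+L5 (α=1/2) → [2537/24, 7627/48, 2015/16]
+L7 (α=2/3) → [3977/72, 30955/144, 757/16]
→ [55, 215, 47]

(0,1) stack=L1,L2,L3,L4,L5,L7; from [0,0,0]:
+L1 (α=1/2) → [77, 91, 82]
+L2 (α=1/7) → [654/7, 744/7, 531/7]
+L3 (α=2/3) → [3272/21, 1312/7, 807/7]
+L4 (α=1/3) → [10513/63, 2827/21, 2671/21]
+L5 (α=1) → [210, 152, 1]
+L7 (α=1/2) → [174, 229/2, 203/2]
= [174, 114, 102]

at x=1,y=0 over L1,L2,L3,L4,L5:
L1 α=2/3: [226/3, 126, 170/3]
L2 α=1/3: [542/9, 500/3, 1018/9]
L3 α=0: [542/9, 500/3, 1018/9]
L4 α=1/2: [370/9, 611/6, 1094/9]
L5 α=1/5: [566/9, 1822/15, 4772/45]
= [63, 121, 106]

query (0,0) [L1,L2,L3,L4,L5] — begin 0,0,0
+L1 (α=2/3) → [54, 496/3, 230/3]
+L2 (α=3/5) → [39, 1154/15, 2638/15]
+L3 (α=1) → [175, 96, 207]
+L4 (α=2/7) → [1061/7, 916/7, 1517/7]
+L5 (α=1/2) → [996/7, 1228/7, 2147/14]
→ [142, 175, 153]


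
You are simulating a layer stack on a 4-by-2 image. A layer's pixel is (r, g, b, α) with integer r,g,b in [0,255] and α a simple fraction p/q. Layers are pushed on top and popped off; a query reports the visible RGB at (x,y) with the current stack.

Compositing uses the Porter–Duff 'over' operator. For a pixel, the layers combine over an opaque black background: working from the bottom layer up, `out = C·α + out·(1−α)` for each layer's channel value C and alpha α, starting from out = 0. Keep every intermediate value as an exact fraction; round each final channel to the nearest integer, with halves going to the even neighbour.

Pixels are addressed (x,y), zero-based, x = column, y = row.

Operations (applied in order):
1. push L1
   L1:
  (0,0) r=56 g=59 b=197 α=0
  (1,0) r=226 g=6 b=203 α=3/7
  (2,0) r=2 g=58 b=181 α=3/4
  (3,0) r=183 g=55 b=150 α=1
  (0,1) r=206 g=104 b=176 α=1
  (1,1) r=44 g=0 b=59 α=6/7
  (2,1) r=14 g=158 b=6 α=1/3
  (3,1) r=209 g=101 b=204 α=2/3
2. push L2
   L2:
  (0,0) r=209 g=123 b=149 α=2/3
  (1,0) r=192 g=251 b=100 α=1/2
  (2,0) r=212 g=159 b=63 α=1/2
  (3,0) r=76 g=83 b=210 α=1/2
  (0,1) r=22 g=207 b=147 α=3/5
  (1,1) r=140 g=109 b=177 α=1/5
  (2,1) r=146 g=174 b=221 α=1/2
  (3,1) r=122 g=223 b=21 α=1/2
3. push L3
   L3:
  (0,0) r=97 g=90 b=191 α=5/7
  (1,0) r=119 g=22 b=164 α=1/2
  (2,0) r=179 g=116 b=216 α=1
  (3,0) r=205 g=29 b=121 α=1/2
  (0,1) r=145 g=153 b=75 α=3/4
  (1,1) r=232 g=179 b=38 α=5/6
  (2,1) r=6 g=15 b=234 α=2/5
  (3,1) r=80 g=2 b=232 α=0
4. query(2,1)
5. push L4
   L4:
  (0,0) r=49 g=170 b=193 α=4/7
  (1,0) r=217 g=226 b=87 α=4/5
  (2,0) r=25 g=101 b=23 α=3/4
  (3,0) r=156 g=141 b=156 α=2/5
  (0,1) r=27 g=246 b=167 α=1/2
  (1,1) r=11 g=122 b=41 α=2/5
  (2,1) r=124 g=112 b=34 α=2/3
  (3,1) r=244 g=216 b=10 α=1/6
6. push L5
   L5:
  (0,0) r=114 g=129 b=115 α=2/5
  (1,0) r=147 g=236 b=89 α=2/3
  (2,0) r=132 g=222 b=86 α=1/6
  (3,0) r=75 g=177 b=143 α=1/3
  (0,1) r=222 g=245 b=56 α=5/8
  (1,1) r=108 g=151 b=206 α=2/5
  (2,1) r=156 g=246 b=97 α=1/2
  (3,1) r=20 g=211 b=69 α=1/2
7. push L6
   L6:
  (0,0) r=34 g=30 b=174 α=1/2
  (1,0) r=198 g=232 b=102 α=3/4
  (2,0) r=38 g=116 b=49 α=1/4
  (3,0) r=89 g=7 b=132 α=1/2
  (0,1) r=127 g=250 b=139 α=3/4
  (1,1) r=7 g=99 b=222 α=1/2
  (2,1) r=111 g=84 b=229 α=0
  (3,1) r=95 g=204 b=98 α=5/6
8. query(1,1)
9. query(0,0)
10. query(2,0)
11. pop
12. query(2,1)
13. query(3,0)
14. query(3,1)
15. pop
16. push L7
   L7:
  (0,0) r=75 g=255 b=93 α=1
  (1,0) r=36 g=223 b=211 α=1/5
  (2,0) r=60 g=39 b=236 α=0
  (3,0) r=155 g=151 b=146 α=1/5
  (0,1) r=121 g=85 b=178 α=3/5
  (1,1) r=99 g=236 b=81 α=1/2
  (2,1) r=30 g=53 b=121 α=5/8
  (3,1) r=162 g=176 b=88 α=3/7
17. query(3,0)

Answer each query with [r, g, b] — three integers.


(2,1) stack=L1,L2,L3; from [0,0,0]:
after L1 α=1/3: [14/3, 158/3, 2]
after L2 α=1/2: [226/3, 340/3, 223/2]
after L3 α=2/5: [238/5, 74, 321/2]
rounded: [48, 74, 160]

at x=1,y=1 over L1,L2,L3,L4,L5,L6:
+L1 (α=6/7) → [264/7, 0, 354/7]
+L2 (α=1/5) → [2036/35, 109/5, 531/7]
+L3 (α=5/6) → [7106/35, 764/5, 1861/42]
+L4 (α=2/5) → [22088/175, 3512/25, 3009/70]
+L5 (α=2/5) → [104064/875, 18086/125, 37867/350]
+L6 (α=1/2) → [110189/1750, 30461/250, 115567/700]
rounded: [63, 122, 165]

query (0,0) [L1,L2,L3,L4,L5,L6] — begin 0,0,0
L1 α=0: [0, 0, 0]
L2 α=2/3: [418/3, 82, 298/3]
L3 α=5/7: [2291/21, 614/7, 3461/21]
L4 α=4/7: [3663/49, 6602/49, 8865/49]
L5 α=2/5: [22161/245, 32448/245, 7573/49]
L6 α=1/2: [30491/490, 19899/245, 16099/98]
rounded: [62, 81, 164]

(2,0) stack=L1,L2,L3,L4,L5,L6; from [0,0,0]:
L1 α=3/4: [3/2, 87/2, 543/4]
L2 α=1/2: [427/4, 405/4, 795/8]
L3 α=1: [179, 116, 216]
L4 α=3/4: [127/2, 419/4, 285/4]
L5 α=1/6: [899/12, 2983/24, 1769/24]
L6 α=1/4: [1051/16, 3911/32, 2161/32]
= [66, 122, 68]

(2,1) stack=L1,L2,L3,L4,L5; from [0,0,0]:
+L1 (α=1/3) → [14/3, 158/3, 2]
+L2 (α=1/2) → [226/3, 340/3, 223/2]
+L3 (α=2/5) → [238/5, 74, 321/2]
+L4 (α=2/3) → [1478/15, 298/3, 457/6]
+L5 (α=1/2) → [1909/15, 518/3, 1039/12]
→ [127, 173, 87]

query (3,0) [L1,L2,L3,L4,L5] — begin 0,0,0
+L1 (α=1) → [183, 55, 150]
+L2 (α=1/2) → [259/2, 69, 180]
+L3 (α=1/2) → [669/4, 49, 301/2]
+L4 (α=2/5) → [651/4, 429/5, 1527/10]
+L5 (α=1/3) → [267/2, 581/5, 2242/15]
= [134, 116, 149]

(3,1) stack=L1,L2,L3,L4,L5; from [0,0,0]:
after L1 α=2/3: [418/3, 202/3, 136]
after L2 α=1/2: [392/3, 871/6, 157/2]
after L3 α=0: [392/3, 871/6, 157/2]
after L4 α=1/6: [1346/9, 5651/36, 805/12]
after L5 α=1/2: [763/9, 13247/72, 1633/24]
→ [85, 184, 68]

at x=3,y=0 over L1,L2,L3,L4,L7:
+L1 (α=1) → [183, 55, 150]
+L2 (α=1/2) → [259/2, 69, 180]
+L3 (α=1/2) → [669/4, 49, 301/2]
+L4 (α=2/5) → [651/4, 429/5, 1527/10]
+L7 (α=1/5) → [806/5, 2471/25, 3784/25]
rounded: [161, 99, 151]


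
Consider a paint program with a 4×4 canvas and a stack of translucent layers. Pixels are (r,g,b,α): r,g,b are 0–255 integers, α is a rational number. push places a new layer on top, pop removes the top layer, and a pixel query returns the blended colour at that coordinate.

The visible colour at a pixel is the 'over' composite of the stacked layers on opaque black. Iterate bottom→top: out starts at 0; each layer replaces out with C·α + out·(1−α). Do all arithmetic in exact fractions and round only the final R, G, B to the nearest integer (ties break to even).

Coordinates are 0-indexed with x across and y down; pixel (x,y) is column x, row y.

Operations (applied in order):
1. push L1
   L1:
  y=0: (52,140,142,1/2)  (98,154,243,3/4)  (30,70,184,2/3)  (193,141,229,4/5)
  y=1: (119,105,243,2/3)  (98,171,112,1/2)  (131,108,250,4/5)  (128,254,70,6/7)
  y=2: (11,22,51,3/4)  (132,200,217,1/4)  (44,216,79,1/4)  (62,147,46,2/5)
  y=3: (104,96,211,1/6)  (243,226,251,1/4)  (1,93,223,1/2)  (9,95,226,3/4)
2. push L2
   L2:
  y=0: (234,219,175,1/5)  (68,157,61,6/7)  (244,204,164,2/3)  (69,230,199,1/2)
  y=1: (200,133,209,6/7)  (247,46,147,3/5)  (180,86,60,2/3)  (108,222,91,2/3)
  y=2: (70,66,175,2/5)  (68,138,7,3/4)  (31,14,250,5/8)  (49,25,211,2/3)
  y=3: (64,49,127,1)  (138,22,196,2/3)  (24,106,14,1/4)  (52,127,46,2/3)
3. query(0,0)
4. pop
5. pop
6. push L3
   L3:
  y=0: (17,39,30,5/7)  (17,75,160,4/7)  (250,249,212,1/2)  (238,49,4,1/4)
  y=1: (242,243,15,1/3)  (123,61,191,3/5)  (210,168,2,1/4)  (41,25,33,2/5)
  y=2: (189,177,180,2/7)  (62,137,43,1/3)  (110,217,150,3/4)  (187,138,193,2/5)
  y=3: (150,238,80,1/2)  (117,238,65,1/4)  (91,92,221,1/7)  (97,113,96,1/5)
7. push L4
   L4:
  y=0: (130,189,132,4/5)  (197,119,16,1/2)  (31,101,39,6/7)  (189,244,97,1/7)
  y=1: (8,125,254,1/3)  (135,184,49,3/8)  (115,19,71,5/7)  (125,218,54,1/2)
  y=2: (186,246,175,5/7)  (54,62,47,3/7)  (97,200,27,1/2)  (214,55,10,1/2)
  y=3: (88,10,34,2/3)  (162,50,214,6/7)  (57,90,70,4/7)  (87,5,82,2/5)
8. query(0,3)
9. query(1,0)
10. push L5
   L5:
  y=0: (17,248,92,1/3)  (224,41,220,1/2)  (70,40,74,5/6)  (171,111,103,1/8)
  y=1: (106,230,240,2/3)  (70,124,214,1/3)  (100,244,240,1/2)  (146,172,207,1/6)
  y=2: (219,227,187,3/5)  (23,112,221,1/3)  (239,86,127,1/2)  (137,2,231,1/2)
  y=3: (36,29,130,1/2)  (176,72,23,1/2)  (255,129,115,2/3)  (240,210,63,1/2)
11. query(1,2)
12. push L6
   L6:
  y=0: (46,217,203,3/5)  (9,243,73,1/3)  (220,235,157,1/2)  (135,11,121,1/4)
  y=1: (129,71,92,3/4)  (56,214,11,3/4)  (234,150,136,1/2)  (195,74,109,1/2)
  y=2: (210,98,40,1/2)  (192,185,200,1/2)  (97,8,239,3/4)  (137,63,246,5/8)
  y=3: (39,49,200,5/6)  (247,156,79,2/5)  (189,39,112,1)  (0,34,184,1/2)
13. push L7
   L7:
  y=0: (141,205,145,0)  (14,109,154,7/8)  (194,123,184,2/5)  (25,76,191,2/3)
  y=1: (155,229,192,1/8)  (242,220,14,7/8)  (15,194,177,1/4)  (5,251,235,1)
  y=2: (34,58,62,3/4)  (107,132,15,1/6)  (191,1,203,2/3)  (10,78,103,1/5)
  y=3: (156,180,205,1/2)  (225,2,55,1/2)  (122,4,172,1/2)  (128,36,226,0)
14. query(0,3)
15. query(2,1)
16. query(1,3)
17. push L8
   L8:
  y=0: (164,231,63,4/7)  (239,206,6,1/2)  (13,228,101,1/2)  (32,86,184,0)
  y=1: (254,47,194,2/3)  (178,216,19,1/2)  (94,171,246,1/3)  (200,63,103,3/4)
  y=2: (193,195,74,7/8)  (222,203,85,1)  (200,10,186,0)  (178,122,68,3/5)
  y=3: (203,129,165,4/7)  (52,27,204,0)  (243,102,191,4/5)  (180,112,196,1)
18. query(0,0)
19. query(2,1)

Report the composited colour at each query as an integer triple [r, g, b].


(0,0) stack=L1,L2; from [0,0,0]:
after L1 α=1/2: [26, 70, 71]
after L2 α=1/5: [338/5, 499/5, 459/5]
→ [68, 100, 92]

at x=0,y=3 over L3,L4:
after L3 α=1/2: [75, 119, 40]
after L4 α=2/3: [251/3, 139/3, 36]
→ [84, 46, 36]

(1,0) stack=L3,L4; from [0,0,0]:
L3 α=4/7: [68/7, 300/7, 640/7]
L4 α=1/2: [1447/14, 1133/14, 376/7]
→ [103, 81, 54]

at x=1,y=2 over L3,L4,L5:
+L3 (α=1/3) → [62/3, 137/3, 43/3]
+L4 (α=3/7) → [734/21, 158/3, 85/3]
+L5 (α=1/3) → [1951/63, 652/9, 833/9]
→ [31, 72, 93]

at x=0,y=3 over L3,L4,L5,L6,L7:
after L3 α=1/2: [75, 119, 40]
after L4 α=2/3: [251/3, 139/3, 36]
after L5 α=1/2: [359/6, 113/3, 83]
after L6 α=5/6: [1529/36, 424/9, 361/2]
after L7 α=1/2: [7145/72, 1022/9, 771/4]
→ [99, 114, 193]

(2,1) stack=L3,L4,L5,L6,L7; from [0,0,0]:
L3 α=1/4: [105/2, 42, 1/2]
L4 α=5/7: [680/7, 179/7, 356/7]
L5 α=1/2: [690/7, 1887/14, 1018/7]
L6 α=1/2: [1164/7, 3987/28, 985/7]
L7 α=1/4: [3597/28, 17393/112, 2097/14]
→ [128, 155, 150]

at x=1,y=3 over L3,L4,L5,L6,L7:
+L3 (α=1/4) → [117/4, 119/2, 65/4]
+L4 (α=6/7) → [4005/28, 719/14, 743/4]
+L5 (α=1/2) → [8933/56, 1727/28, 835/8]
+L6 (α=2/5) → [54463/280, 13917/140, 3769/40]
+L7 (α=1/2) → [117463/560, 14197/280, 5969/80]
→ [210, 51, 75]

query (0,0) [L3,L4,L5,L6,L7,L8] — begin 0,0,0
L3 α=5/7: [85/7, 195/7, 150/7]
L4 α=4/5: [745/7, 5487/35, 3846/35]
L5 α=1/3: [1609/21, 19654/105, 10912/105]
L6 α=3/5: [6116/105, 107663/525, 85769/525]
L7 α=0: [6116/105, 107663/525, 85769/525]
L8 α=4/7: [29076/245, 269363/1225, 129869/1225]
= [119, 220, 106]

at x=2,y=1 over L3,L4,L5,L6,L7,L8:
L3 α=1/4: [105/2, 42, 1/2]
L4 α=5/7: [680/7, 179/7, 356/7]
L5 α=1/2: [690/7, 1887/14, 1018/7]
L6 α=1/2: [1164/7, 3987/28, 985/7]
L7 α=1/4: [3597/28, 17393/112, 2097/14]
L8 α=1/3: [4913/42, 26969/168, 1273/7]
rounded: [117, 161, 182]


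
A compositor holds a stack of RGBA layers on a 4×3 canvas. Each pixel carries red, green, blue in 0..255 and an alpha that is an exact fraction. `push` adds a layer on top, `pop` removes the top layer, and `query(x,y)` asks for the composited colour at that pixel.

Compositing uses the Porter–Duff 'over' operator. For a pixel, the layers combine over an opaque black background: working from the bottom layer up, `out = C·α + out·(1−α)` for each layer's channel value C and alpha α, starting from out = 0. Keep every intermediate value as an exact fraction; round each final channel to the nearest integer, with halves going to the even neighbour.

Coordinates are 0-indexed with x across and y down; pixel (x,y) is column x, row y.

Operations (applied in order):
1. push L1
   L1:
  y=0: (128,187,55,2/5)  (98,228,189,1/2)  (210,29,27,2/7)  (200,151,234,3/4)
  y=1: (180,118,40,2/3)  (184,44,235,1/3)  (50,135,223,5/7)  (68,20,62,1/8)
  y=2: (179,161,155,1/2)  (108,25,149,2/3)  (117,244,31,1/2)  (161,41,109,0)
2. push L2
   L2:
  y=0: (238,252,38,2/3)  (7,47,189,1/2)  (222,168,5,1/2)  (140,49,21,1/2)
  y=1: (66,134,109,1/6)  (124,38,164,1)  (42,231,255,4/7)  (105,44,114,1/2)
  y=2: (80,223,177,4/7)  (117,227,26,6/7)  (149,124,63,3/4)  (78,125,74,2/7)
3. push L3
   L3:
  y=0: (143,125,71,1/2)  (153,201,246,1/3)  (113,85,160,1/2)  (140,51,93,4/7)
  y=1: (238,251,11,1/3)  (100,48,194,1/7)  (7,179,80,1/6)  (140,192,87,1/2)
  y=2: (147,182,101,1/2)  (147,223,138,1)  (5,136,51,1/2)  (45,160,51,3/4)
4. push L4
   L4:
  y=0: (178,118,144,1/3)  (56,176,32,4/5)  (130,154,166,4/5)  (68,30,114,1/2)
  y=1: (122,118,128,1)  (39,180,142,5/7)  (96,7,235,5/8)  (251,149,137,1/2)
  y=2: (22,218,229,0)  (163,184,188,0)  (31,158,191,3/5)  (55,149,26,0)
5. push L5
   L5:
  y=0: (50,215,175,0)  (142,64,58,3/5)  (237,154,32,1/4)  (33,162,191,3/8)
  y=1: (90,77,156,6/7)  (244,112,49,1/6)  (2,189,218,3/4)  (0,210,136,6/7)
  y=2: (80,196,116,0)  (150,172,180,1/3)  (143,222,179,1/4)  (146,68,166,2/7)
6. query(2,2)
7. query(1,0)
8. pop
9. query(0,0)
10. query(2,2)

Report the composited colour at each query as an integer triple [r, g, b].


query (2,2) [L1,L2,L3,L4,L5] — begin 0,0,0
after L1 α=1/2: [117/2, 122, 31/2]
after L2 α=3/4: [1011/8, 247/2, 409/8]
after L3 α=1/2: [1051/16, 519/4, 817/16]
after L4 α=3/5: [359/8, 1467/10, 5401/40]
after L5 α=1/4: [2221/32, 6621/40, 23363/160]
→ [69, 166, 146]

(1,0) stack=L1,L2,L3,L4,L5; from [0,0,0]:
+L1 (α=1/2) → [49, 114, 189/2]
+L2 (α=1/2) → [28, 161/2, 567/4]
+L3 (α=1/3) → [209/3, 362/3, 353/2]
+L4 (α=4/5) → [881/15, 2474/15, 609/10]
+L5 (α=3/5) → [8152/75, 7828/75, 1479/25]
rounded: [109, 104, 59]

at x=0,y=0 over L1,L2,L3,L4:
after L1 α=2/5: [256/5, 374/5, 22]
after L2 α=2/3: [2636/15, 2894/15, 98/3]
after L3 α=1/2: [4781/30, 4769/30, 311/6]
after L4 α=1/3: [7451/45, 6539/45, 743/9]
→ [166, 145, 83]

query (2,2) [L1,L2,L3,L4] — begin 0,0,0
L1 α=1/2: [117/2, 122, 31/2]
L2 α=3/4: [1011/8, 247/2, 409/8]
L3 α=1/2: [1051/16, 519/4, 817/16]
L4 α=3/5: [359/8, 1467/10, 5401/40]
= [45, 147, 135]


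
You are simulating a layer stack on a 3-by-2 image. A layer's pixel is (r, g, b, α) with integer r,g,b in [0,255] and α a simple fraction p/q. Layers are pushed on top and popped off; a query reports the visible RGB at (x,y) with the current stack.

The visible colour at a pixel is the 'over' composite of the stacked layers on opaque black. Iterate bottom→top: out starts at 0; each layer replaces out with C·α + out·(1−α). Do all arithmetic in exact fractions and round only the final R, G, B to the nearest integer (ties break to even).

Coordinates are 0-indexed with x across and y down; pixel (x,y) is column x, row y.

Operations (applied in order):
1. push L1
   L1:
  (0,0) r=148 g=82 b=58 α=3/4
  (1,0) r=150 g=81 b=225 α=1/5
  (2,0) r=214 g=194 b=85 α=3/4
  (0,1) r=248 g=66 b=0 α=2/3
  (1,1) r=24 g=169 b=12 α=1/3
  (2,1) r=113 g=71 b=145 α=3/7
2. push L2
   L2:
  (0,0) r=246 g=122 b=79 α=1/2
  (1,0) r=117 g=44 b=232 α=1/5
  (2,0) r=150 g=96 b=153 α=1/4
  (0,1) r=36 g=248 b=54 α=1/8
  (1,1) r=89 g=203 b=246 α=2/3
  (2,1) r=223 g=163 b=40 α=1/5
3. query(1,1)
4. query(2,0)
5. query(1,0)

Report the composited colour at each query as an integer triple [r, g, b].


at x=1,y=1 over L1,L2:
after L1 α=1/3: [8, 169/3, 4]
after L2 α=2/3: [62, 1387/9, 496/3]
→ [62, 154, 165]

query (2,0) [L1,L2] — begin 0,0,0
after L1 α=3/4: [321/2, 291/2, 255/4]
after L2 α=1/4: [1263/8, 1065/8, 1377/16]
rounded: [158, 133, 86]

query (1,0) [L1,L2] — begin 0,0,0
L1 α=1/5: [30, 81/5, 45]
L2 α=1/5: [237/5, 544/25, 412/5]
→ [47, 22, 82]


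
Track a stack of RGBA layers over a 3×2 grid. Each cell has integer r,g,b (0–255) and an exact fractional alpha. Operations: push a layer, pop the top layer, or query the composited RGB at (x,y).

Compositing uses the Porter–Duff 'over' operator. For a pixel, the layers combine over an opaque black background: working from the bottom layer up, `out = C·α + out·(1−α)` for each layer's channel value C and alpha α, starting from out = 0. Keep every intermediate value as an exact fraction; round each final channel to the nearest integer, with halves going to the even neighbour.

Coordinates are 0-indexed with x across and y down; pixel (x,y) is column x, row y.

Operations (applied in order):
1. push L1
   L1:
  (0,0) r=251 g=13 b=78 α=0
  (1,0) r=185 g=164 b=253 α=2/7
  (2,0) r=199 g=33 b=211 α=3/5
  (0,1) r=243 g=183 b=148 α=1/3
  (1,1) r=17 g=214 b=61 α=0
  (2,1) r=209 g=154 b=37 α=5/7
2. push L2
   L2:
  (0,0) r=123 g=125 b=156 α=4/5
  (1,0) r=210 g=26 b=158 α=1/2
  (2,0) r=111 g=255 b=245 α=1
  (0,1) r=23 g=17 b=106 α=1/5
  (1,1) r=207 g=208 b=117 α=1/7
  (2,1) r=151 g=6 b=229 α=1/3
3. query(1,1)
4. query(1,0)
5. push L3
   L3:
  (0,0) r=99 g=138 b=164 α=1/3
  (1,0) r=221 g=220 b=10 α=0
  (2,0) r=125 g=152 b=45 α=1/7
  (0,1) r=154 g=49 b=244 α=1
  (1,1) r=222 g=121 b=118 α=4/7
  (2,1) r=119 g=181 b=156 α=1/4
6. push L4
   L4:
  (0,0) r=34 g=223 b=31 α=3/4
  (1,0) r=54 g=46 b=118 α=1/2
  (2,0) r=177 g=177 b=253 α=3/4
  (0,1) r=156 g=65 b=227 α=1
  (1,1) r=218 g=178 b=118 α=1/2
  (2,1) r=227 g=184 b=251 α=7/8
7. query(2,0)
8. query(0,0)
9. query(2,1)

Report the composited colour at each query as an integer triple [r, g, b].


at x=1,y=1 over L1,L2:
+L1 (α=0) → [0, 0, 0]
+L2 (α=1/7) → [207/7, 208/7, 117/7]
→ [30, 30, 17]

(1,0) stack=L1,L2; from [0,0,0]:
after L1 α=2/7: [370/7, 328/7, 506/7]
after L2 α=1/2: [920/7, 255/7, 806/7]
= [131, 36, 115]

at x=2,y=0 over L1,L2,L3,L4:
after L1 α=3/5: [597/5, 99/5, 633/5]
after L2 α=1: [111, 255, 245]
after L3 α=1/7: [113, 1682/7, 1515/7]
after L4 α=3/4: [161, 5399/28, 1707/7]
→ [161, 193, 244]

query (0,0) [L1,L2,L3,L4] — begin 0,0,0
L1 α=0: [0, 0, 0]
L2 α=4/5: [492/5, 100, 624/5]
L3 α=1/3: [493/5, 338/3, 2068/15]
L4 α=3/4: [1003/20, 2345/12, 3463/60]
→ [50, 195, 58]

at x=2,y=1 over L1,L2,L3,L4:
+L1 (α=5/7) → [1045/7, 110, 185/7]
+L2 (α=1/3) → [1049/7, 226/3, 1973/21]
+L3 (α=1/4) → [995/7, 407/4, 3065/28]
+L4 (α=7/8) → [6059/28, 5559/32, 52261/224]
= [216, 174, 233]


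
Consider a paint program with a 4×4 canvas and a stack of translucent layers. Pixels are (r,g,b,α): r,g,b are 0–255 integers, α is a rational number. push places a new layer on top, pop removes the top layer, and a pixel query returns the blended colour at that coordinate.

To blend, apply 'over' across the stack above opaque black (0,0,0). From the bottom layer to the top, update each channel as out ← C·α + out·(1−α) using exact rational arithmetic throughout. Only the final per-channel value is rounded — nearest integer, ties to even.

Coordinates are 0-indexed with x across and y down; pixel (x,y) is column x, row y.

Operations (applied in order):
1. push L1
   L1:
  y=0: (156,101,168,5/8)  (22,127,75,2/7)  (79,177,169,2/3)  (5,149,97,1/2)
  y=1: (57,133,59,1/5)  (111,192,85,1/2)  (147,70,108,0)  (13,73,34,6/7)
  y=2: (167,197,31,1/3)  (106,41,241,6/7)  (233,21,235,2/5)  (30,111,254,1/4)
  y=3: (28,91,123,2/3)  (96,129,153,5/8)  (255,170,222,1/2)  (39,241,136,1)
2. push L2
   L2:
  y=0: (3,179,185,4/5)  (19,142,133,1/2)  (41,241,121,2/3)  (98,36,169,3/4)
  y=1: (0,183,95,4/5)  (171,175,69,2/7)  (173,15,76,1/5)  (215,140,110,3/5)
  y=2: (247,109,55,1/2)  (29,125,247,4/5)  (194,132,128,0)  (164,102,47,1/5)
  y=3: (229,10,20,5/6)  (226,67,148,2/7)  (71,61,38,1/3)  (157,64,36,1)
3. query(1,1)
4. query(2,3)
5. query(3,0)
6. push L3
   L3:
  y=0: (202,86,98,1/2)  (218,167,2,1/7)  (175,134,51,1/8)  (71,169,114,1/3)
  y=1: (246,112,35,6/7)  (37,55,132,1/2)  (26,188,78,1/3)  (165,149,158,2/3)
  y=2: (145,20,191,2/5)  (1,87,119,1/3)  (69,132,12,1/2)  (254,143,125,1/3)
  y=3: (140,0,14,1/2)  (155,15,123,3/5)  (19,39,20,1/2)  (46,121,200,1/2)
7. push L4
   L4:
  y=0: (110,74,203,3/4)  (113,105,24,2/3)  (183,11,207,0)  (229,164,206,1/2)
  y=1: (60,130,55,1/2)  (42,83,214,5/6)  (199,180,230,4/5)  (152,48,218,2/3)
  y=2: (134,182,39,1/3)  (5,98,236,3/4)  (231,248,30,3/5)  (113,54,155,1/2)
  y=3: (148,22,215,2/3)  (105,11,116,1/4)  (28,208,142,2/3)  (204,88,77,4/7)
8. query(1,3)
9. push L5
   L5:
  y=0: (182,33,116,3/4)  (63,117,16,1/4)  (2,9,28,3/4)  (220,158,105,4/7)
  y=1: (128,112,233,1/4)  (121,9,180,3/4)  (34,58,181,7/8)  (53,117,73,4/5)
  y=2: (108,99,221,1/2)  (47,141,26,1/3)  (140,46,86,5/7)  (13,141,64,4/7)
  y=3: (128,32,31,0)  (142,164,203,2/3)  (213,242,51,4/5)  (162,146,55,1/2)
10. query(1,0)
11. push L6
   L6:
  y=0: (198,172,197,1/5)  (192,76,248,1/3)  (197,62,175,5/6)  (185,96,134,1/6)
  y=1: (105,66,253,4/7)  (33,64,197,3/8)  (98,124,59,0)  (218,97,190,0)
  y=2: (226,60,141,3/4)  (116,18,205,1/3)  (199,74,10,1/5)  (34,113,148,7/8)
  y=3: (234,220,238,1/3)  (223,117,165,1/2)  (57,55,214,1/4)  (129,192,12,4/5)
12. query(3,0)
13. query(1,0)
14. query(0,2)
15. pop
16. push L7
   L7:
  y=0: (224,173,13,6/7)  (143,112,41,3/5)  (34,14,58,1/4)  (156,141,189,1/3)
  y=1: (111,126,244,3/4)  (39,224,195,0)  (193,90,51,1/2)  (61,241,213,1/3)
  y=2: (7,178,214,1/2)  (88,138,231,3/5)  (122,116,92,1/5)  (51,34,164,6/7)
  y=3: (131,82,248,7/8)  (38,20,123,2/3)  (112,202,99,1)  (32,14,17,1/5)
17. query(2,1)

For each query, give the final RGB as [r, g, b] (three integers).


query (1,1) [L1,L2] — begin 0,0,0
after L1 α=1/2: [111/2, 96, 85/2]
after L2 α=2/7: [177/2, 830/7, 701/14]
= [88, 119, 50]

(2,3) stack=L1,L2; from [0,0,0]:
after L1 α=1/2: [255/2, 85, 111]
after L2 α=1/3: [326/3, 77, 260/3]
= [109, 77, 87]

(3,0) stack=L1,L2; from [0,0,0]:
+L1 (α=1/2) → [5/2, 149/2, 97/2]
+L2 (α=3/4) → [593/8, 365/8, 1111/8]
rounded: [74, 46, 139]

(1,3) stack=L1,L2,L3,L4; from [0,0,0]:
after L1 α=5/8: [60, 645/8, 765/8]
after L2 α=2/7: [752/7, 4297/56, 6193/56]
after L3 α=3/5: [4759/35, 5557/140, 3305/28]
after L4 α=1/4: [4488/35, 18211/560, 13163/112]
rounded: [128, 33, 118]

at x=1,y=0 over L1,L2,L3,L4,L5:
+L1 (α=2/7) → [44/7, 254/7, 150/7]
+L2 (α=1/2) → [177/14, 624/7, 1081/14]
+L3 (α=1/7) → [2057/49, 4913/49, 3257/49]
+L4 (α=2/3) → [4377/49, 15203/147, 5609/147]
+L5 (α=1/4) → [8109/98, 5234/49, 6393/196]
= [83, 107, 33]

at x=3,y=0 over L1,L2,L3,L4,L5,L6:
after L1 α=1/2: [5/2, 149/2, 97/2]
after L2 α=3/4: [593/8, 365/8, 1111/8]
after L3 α=1/3: [877/12, 347/4, 1567/12]
after L4 α=1/2: [3625/24, 1003/8, 4039/24]
after L5 α=4/7: [10665/56, 8065/56, 1057/8]
after L6 α=1/6: [63685/336, 45701/336, 2119/16]
→ [190, 136, 132]

(1,0) stack=L1,L2,L3,L4,L5,L6; from [0,0,0]:
+L1 (α=2/7) → [44/7, 254/7, 150/7]
+L2 (α=1/2) → [177/14, 624/7, 1081/14]
+L3 (α=1/7) → [2057/49, 4913/49, 3257/49]
+L4 (α=2/3) → [4377/49, 15203/147, 5609/147]
+L5 (α=1/4) → [8109/98, 5234/49, 6393/196]
+L6 (α=1/3) → [5839/49, 14192/147, 30697/294]
= [119, 97, 104]

at x=0,y=2 over L1,L2,L3,L4,L5,L6:
after L1 α=1/3: [167/3, 197/3, 31/3]
after L2 α=1/2: [454/3, 262/3, 98/3]
after L3 α=2/5: [744/5, 302/5, 96]
after L4 α=1/3: [2158/15, 1514/15, 77]
after L5 α=1/2: [1889/15, 2999/30, 149]
after L6 α=3/4: [12059/60, 8399/120, 143]
rounded: [201, 70, 143]

(2,1) stack=L1,L2,L3,L4,L5,L7; from [0,0,0]:
+L1 (α=0) → [0, 0, 0]
+L2 (α=1/5) → [173/5, 3, 76/5]
+L3 (α=1/3) → [476/15, 194/3, 542/15]
+L4 (α=4/5) → [12416/75, 2354/15, 14342/75]
+L5 (α=7/8) → [15133/300, 2111/30, 109367/600]
+L7 (α=1/2) → [73033/600, 4811/60, 139967/1200]
→ [122, 80, 117]


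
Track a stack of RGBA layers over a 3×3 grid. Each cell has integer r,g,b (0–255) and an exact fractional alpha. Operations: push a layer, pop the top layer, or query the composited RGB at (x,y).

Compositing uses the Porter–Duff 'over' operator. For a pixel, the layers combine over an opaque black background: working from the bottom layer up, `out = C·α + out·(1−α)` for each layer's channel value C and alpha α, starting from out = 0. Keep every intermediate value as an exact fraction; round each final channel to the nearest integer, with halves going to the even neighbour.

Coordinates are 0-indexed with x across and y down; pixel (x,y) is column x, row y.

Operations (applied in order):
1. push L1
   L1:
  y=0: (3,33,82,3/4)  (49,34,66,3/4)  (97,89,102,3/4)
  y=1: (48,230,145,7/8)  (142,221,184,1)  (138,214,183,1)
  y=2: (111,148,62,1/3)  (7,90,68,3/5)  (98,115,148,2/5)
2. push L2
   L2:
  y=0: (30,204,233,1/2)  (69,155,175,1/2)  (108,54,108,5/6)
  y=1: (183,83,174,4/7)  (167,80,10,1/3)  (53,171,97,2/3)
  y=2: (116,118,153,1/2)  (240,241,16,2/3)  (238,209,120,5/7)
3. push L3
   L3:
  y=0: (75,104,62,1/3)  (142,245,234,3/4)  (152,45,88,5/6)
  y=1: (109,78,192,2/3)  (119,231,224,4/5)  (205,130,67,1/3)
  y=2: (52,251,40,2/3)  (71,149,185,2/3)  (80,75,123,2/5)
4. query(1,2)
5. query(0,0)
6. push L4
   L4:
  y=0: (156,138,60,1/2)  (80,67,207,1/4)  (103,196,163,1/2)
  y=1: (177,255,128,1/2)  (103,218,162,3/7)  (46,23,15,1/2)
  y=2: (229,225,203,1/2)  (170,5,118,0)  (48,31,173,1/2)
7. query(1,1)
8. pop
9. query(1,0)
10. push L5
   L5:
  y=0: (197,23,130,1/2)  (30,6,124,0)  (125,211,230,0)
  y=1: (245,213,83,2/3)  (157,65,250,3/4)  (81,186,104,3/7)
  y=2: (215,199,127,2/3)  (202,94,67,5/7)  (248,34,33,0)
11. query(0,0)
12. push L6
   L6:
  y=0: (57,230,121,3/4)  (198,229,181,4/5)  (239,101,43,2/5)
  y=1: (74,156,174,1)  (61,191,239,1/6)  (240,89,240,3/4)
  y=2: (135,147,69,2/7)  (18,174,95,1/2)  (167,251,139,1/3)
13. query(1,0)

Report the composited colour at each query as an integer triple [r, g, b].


(1,2) stack=L1,L2,L3; from [0,0,0]:
after L1 α=3/5: [21/5, 54, 204/5]
after L2 α=2/3: [807/5, 536/3, 364/15]
after L3 α=2/3: [1517/15, 1430/9, 5914/45]
→ [101, 159, 131]

at x=0,y=0 over L1,L2,L3:
L1 α=3/4: [9/4, 99/4, 123/2]
L2 α=1/2: [129/8, 915/8, 589/4]
L3 α=1/3: [143/4, 1331/12, 713/6]
rounded: [36, 111, 119]

(1,1) stack=L1,L2,L3,L4; from [0,0,0]:
+L1 (α=1) → [142, 221, 184]
+L2 (α=1/3) → [451/3, 174, 126]
+L3 (α=4/5) → [1879/15, 1098/5, 1022/5]
+L4 (α=3/7) → [12151/105, 7662/35, 6518/35]
= [116, 219, 186]

query (1,0) [L1,L2,L3] — begin 0,0,0
L1 α=3/4: [147/4, 51/2, 99/2]
L2 α=1/2: [423/8, 361/4, 449/4]
L3 α=3/4: [3831/32, 3301/16, 3257/16]
rounded: [120, 206, 204]

(0,0) stack=L1,L2,L3,L5; from [0,0,0]:
after L1 α=3/4: [9/4, 99/4, 123/2]
after L2 α=1/2: [129/8, 915/8, 589/4]
after L3 α=1/3: [143/4, 1331/12, 713/6]
after L5 α=1/2: [931/8, 1607/24, 1493/12]
→ [116, 67, 124]

query (1,0) [L1,L2,L3,L5,L6] — begin 0,0,0
L1 α=3/4: [147/4, 51/2, 99/2]
L2 α=1/2: [423/8, 361/4, 449/4]
L3 α=3/4: [3831/32, 3301/16, 3257/16]
L5 α=0: [3831/32, 3301/16, 3257/16]
L6 α=4/5: [5835/32, 17957/80, 14841/80]
→ [182, 224, 186]


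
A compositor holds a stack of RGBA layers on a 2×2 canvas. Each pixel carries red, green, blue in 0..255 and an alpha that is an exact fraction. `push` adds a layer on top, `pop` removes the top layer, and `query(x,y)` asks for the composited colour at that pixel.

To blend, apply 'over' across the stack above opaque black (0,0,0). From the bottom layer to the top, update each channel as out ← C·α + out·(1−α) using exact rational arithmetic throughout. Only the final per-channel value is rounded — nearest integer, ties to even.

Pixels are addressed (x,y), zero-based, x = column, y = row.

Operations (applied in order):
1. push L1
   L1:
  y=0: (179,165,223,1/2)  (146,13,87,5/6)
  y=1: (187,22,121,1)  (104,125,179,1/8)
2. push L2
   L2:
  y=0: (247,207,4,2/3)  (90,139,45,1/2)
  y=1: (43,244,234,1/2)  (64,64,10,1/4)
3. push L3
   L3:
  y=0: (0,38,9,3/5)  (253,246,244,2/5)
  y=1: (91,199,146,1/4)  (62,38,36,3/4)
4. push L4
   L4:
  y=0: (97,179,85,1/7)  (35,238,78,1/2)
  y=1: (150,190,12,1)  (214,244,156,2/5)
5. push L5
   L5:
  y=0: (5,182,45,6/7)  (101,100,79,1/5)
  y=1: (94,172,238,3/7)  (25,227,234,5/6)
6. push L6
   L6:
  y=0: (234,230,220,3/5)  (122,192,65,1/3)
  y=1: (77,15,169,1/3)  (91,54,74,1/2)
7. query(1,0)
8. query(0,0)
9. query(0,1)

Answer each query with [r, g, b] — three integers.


(1,0) stack=L1,L2,L3,L4,L5,L6; from [0,0,0]:
L1 α=5/6: [365/3, 65/6, 145/2]
L2 α=1/2: [635/6, 899/12, 235/4]
L3 α=2/5: [1647/10, 2867/20, 2657/20]
L4 α=1/2: [1997/20, 7627/40, 4217/40]
L5 α=1/5: [2502/25, 8627/50, 5007/50]
L6 α=1/3: [8054/75, 13427/75, 6632/75]
→ [107, 179, 88]

(0,0) stack=L1,L2,L3,L4,L5,L6; from [0,0,0]:
after L1 α=1/2: [179/2, 165/2, 223/2]
after L2 α=2/3: [389/2, 331/2, 239/6]
after L3 α=3/5: [389/5, 89, 64/3]
after L4 α=1/7: [2819/35, 713/7, 213/7]
after L5 α=6/7: [3869/245, 8357/49, 2103/49]
after L6 α=3/5: [179728/1225, 50524/245, 36546/245]
= [147, 206, 149]

(0,1) stack=L1,L2,L3,L4,L5,L6; from [0,0,0]:
+L1 (α=1) → [187, 22, 121]
+L2 (α=1/2) → [115, 133, 355/2]
+L3 (α=1/4) → [109, 299/2, 1357/8]
+L4 (α=1) → [150, 190, 12]
+L5 (α=3/7) → [126, 1276/7, 762/7]
+L6 (α=1/3) → [329/3, 2657/21, 2707/21]
= [110, 127, 129]


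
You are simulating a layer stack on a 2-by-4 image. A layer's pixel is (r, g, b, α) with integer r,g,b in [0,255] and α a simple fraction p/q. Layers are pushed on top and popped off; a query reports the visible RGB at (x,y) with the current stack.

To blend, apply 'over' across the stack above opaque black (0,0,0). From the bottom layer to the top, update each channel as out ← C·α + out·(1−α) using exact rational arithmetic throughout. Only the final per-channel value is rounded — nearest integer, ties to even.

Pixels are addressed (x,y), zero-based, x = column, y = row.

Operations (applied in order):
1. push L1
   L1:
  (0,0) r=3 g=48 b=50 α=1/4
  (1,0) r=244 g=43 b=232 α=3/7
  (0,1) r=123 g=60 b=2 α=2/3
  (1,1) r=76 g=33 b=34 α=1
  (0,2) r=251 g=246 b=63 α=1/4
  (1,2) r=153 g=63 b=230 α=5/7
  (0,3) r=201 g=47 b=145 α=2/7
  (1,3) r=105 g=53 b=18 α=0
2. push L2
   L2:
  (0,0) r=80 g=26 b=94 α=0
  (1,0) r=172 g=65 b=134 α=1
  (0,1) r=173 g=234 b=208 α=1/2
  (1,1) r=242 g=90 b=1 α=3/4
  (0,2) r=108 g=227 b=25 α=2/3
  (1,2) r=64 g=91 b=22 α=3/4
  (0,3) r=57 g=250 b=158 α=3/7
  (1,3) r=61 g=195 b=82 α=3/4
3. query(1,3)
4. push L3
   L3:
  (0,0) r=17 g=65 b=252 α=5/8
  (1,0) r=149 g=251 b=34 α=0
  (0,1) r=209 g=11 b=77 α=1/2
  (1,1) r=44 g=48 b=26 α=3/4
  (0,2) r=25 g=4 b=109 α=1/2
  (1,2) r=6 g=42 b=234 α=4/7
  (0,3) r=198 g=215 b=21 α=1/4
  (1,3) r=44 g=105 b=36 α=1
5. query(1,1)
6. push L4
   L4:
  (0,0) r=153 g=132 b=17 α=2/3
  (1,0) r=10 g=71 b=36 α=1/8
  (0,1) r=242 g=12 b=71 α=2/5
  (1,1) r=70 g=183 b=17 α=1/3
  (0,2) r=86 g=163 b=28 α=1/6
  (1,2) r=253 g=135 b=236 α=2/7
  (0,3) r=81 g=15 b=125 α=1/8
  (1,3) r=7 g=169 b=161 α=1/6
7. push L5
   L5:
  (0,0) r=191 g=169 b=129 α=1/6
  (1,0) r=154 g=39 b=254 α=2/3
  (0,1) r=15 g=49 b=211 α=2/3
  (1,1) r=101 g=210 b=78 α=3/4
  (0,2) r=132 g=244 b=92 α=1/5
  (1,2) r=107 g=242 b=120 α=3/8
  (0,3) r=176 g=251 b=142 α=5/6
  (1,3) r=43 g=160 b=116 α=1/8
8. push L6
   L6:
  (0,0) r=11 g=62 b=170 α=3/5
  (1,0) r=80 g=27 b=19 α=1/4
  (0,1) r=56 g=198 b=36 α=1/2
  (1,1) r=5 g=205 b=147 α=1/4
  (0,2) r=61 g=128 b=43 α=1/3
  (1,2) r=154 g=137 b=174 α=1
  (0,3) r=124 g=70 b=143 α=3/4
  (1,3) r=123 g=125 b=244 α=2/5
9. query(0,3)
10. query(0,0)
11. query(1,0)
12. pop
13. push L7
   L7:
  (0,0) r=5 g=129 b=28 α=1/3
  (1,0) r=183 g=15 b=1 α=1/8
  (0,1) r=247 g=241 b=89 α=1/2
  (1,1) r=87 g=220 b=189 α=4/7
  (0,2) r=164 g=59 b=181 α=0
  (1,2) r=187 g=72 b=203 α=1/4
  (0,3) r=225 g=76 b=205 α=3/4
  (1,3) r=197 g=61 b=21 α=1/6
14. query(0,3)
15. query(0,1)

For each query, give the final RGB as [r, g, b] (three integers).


at x=1,y=3 over L1,L2:
+L1 (α=0) → [0, 0, 0]
+L2 (α=3/4) → [183/4, 585/4, 123/2]
rounded: [46, 146, 62]

(1,1) stack=L1,L2,L3; from [0,0,0]:
L1 α=1: [76, 33, 34]
L2 α=3/4: [401/2, 303/4, 37/4]
L3 α=3/4: [665/8, 879/16, 349/16]
→ [83, 55, 22]

query (0,3) [L1,L2,L3,L4,L5,L6] — begin 0,0,0
after L1 α=2/7: [402/7, 94/7, 290/7]
after L2 α=3/7: [2805/49, 5626/49, 4478/49]
after L3 α=1/4: [18117/196, 27413/196, 14463/196]
after L4 α=1/8: [20385/224, 27833/224, 17963/224]
after L5 α=5/6: [217505/1344, 308953/1344, 59001/448]
after L6 α=3/4: [717473/5376, 591193/5376, 251193/1792]
= [133, 110, 140]

(0,0) stack=L1,L2,L3,L4,L5,L6; from [0,0,0]:
+L1 (α=1/4) → [3/4, 12, 25/2]
+L2 (α=0) → [3/4, 12, 25/2]
+L3 (α=5/8) → [349/32, 361/8, 2595/16]
+L4 (α=2/3) → [10141/96, 2473/24, 3139/48]
+L5 (α=1/6) → [69041/576, 16421/144, 21887/288]
+L6 (α=3/5) → [15709/288, 29813/360, 95327/720]
rounded: [55, 83, 132]

(1,0) stack=L1,L2,L3,L4,L5,L6; from [0,0,0]:
L1 α=3/7: [732/7, 129/7, 696/7]
L2 α=1: [172, 65, 134]
L3 α=0: [172, 65, 134]
L4 α=1/8: [607/4, 263/4, 487/4]
L5 α=2/3: [613/4, 575/12, 2519/12]
L6 α=1/4: [2159/16, 683/16, 2595/16]
rounded: [135, 43, 162]

(0,3) stack=L1,L2,L3,L4,L5,L7; from [0,0,0]:
after L1 α=2/7: [402/7, 94/7, 290/7]
after L2 α=3/7: [2805/49, 5626/49, 4478/49]
after L3 α=1/4: [18117/196, 27413/196, 14463/196]
after L4 α=1/8: [20385/224, 27833/224, 17963/224]
after L5 α=5/6: [217505/1344, 308953/1344, 59001/448]
after L7 α=3/4: [1124705/5376, 615385/5376, 334521/1792]
→ [209, 114, 187]

query (0,1) [L1,L2,L3,L4,L5,L7] — begin 0,0,0
+L1 (α=2/3) → [82, 40, 4/3]
+L2 (α=1/2) → [255/2, 137, 314/3]
+L3 (α=1/2) → [673/4, 74, 545/6]
+L4 (α=2/5) → [791/4, 246/5, 829/10]
+L5 (α=2/3) → [911/12, 736/15, 1683/10]
+L7 (α=1/2) → [3875/24, 4351/30, 2573/20]
= [161, 145, 129]


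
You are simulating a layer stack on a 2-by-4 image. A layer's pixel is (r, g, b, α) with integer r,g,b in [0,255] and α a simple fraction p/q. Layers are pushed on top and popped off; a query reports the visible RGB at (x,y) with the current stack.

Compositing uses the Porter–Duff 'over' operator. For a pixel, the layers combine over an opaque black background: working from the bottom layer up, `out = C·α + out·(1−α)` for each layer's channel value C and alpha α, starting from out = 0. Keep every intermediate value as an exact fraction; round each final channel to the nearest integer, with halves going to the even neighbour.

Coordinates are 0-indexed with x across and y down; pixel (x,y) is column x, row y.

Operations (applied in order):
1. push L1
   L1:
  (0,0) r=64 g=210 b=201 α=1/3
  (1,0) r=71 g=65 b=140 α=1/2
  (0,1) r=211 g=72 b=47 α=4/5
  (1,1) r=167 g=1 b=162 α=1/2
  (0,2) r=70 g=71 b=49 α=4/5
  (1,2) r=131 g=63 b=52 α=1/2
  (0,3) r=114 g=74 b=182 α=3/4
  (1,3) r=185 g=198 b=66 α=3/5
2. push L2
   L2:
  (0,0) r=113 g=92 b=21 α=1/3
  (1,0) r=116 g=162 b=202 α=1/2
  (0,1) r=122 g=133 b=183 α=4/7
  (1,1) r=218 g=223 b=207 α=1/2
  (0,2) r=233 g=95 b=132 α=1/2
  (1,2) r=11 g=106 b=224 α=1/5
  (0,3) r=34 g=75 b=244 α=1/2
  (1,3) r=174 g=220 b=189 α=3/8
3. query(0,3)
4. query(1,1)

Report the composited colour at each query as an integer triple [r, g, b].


query (0,3) [L1,L2] — begin 0,0,0
+L1 (α=3/4) → [171/2, 111/2, 273/2]
+L2 (α=1/2) → [239/4, 261/4, 761/4]
rounded: [60, 65, 190]

at x=1,y=1 over L1,L2:
after L1 α=1/2: [167/2, 1/2, 81]
after L2 α=1/2: [603/4, 447/4, 144]
→ [151, 112, 144]


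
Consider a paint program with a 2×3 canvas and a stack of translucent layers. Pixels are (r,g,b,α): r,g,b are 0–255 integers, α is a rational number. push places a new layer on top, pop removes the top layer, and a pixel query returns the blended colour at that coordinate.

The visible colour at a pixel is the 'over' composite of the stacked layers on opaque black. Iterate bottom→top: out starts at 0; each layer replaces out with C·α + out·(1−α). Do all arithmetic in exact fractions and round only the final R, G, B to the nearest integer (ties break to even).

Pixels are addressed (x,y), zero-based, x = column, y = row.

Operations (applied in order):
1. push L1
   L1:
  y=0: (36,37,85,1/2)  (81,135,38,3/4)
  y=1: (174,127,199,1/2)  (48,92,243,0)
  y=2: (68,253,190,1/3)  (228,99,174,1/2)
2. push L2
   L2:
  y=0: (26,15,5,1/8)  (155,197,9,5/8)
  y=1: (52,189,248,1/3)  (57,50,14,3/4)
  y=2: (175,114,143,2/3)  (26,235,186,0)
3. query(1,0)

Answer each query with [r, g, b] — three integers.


(1,0) stack=L1,L2; from [0,0,0]:
after L1 α=3/4: [243/4, 405/4, 57/2]
after L2 α=5/8: [3829/32, 5155/32, 261/16]
= [120, 161, 16]


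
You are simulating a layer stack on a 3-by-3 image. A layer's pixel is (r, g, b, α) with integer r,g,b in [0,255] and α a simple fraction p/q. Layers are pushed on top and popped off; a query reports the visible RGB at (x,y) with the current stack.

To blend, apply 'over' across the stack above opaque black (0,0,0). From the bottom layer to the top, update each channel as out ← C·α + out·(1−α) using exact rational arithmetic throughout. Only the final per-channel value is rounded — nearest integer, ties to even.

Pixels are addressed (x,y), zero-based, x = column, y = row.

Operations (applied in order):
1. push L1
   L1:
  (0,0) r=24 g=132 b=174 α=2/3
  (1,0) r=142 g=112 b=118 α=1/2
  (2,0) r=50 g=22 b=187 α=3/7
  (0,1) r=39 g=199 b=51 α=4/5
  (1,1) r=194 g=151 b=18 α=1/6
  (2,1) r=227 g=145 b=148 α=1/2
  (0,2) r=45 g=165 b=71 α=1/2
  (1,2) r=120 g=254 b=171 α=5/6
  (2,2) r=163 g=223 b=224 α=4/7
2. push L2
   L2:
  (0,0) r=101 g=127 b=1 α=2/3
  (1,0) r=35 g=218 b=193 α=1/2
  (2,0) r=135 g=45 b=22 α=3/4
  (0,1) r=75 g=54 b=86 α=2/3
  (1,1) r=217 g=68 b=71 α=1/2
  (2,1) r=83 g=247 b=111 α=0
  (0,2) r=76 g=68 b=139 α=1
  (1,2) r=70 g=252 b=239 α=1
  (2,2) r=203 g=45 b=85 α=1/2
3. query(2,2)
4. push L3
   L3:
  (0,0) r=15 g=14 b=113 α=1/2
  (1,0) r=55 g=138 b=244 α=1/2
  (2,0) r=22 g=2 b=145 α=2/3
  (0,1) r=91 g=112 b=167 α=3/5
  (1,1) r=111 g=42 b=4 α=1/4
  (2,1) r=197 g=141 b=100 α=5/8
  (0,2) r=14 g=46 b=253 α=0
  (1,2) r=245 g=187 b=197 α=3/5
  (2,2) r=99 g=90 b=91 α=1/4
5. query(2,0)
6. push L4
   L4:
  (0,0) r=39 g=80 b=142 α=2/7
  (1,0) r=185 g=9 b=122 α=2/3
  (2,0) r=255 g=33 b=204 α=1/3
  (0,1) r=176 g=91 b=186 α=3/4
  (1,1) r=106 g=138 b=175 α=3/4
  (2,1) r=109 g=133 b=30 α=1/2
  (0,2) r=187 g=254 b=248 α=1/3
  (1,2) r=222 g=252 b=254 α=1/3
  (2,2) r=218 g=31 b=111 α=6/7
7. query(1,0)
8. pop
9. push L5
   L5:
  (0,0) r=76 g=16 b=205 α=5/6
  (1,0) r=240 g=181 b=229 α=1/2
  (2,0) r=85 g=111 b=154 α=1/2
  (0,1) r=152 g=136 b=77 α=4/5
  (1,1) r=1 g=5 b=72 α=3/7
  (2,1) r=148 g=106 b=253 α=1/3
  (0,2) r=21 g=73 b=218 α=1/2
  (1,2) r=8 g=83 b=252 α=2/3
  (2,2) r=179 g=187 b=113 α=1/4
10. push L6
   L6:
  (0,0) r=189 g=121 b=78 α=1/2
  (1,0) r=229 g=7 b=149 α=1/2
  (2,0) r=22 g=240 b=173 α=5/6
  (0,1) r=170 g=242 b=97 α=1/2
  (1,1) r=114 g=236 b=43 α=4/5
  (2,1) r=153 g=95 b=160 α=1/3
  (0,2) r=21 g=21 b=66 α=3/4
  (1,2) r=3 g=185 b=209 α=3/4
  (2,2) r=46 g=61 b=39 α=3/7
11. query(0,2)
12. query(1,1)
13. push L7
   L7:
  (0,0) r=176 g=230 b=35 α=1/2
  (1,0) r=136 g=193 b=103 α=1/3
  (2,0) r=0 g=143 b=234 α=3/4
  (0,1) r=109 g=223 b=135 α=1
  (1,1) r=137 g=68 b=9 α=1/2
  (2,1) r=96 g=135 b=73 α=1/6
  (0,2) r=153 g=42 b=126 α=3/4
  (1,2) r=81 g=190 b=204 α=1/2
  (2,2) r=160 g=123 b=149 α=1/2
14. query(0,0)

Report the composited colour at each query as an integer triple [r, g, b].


(2,2) stack=L1,L2; from [0,0,0]:
after L1 α=4/7: [652/7, 892/7, 128]
after L2 α=1/2: [2073/14, 1207/14, 213/2]
= [148, 86, 106]

query (2,0) [L1,L2,L3] — begin 0,0,0
after L1 α=3/7: [150/7, 66/7, 561/7]
after L2 α=3/4: [2985/28, 1011/28, 1023/28]
after L3 α=2/3: [4217/84, 1123/84, 9143/84]
rounded: [50, 13, 109]

(1,0) stack=L1,L2,L3,L4; from [0,0,0]:
after L1 α=1/2: [71, 56, 59]
after L2 α=1/2: [53, 137, 126]
after L3 α=1/2: [54, 275/2, 185]
after L4 α=2/3: [424/3, 311/6, 143]
rounded: [141, 52, 143]

query (0,2) [L1,L2,L3,L5,L6] — begin 0,0,0
after L1 α=1/2: [45/2, 165/2, 71/2]
after L2 α=1: [76, 68, 139]
after L3 α=0: [76, 68, 139]
after L5 α=1/2: [97/2, 141/2, 357/2]
after L6 α=3/4: [223/8, 267/8, 753/8]
= [28, 33, 94]

query (1,1) [L1,L2,L3,L5,L6] — begin 0,0,0
+L1 (α=1/6) → [97/3, 151/6, 3]
+L2 (α=1/2) → [374/3, 559/12, 37]
+L3 (α=1/4) → [485/4, 727/16, 115/4]
+L5 (α=3/7) → [488/7, 787/28, 331/7]
+L6 (α=4/5) → [736/7, 27219/140, 307/7]
→ [105, 194, 44]

query (0,0) [L1,L2,L3,L5,L6,L7] — begin 0,0,0
+L1 (α=2/3) → [16, 88, 116]
+L2 (α=2/3) → [218/3, 114, 118/3]
+L3 (α=1/2) → [263/6, 64, 457/6]
+L5 (α=5/6) → [2543/36, 24, 6607/36]
+L6 (α=1/2) → [9347/72, 145/2, 9415/72]
+L7 (α=1/2) → [22019/144, 605/4, 11935/144]
→ [153, 151, 83]
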